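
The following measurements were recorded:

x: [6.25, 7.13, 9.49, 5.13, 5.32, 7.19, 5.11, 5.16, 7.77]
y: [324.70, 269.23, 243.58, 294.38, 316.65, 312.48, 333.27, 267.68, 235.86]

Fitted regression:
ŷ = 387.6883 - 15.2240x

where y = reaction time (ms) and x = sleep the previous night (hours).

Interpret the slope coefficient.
For each additional hour of sleep, predicted reaction time decreases by approximately 15.2240 ms.

β₁ = -15.2240 is the change in predicted reaction time (ms) per additional hour of sleep.

Interpretation:
- Sleep up by 1 hour → predicted reaction time decreases by 15.2240 ms
- The effect is assumed constant over the observed range of x (linearity)

(β₀ = 387.6883 is the fitted value at x = 0 and is not part of the slope interpretation.)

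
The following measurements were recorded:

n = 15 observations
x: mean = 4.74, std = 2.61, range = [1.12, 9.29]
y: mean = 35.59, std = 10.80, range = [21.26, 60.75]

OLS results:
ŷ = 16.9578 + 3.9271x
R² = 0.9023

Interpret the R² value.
The model explains 90.23% of the variance in y (R² = 0.9023), leaving 9.77% unexplained; the fit is strong.

R² = 1 − SS_res/SS_tot compares the residual scatter to the total scatter of y about its mean.

Here R² = 0.9023:
- Explained: 90.23% of the variation in y
- Unexplained (residual): 100% − 90.23% = 9.77%
- Rule of thumb (below 0.3 weak; 0.3 to below 0.7 moderate; 0.7 and above strong) → strong

Note: R² never decreases when predictors are added, so it should not be used alone to compare models of different size.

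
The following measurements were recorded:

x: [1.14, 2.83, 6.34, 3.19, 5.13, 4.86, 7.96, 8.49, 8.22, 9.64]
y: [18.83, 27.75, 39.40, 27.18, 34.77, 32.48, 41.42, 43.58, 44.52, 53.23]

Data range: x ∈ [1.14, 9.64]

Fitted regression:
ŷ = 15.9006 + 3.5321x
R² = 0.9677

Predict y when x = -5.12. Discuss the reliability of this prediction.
ŷ = -2.1838, but this is extrapolation (below the data range [1.14, 9.64]) and may be unreliable.

Prediction calculation:
ŷ = 15.9006 + 3.5321 × (-5.12)
ŷ = -2.1838

Reliability:
- Data range: x ∈ [1.14, 9.64]
- Prediction point: x = -5.12 is 6.26 units below the observed range → this is EXTRAPOLATION, not interpolation

Why that matters here:
- R² describes fit only over the sampled x values; it says nothing about behaviour beyond them
- There are no observations near this x to validate the fitted line there

Report the number if required, but flag clearly that it is an extrapolation.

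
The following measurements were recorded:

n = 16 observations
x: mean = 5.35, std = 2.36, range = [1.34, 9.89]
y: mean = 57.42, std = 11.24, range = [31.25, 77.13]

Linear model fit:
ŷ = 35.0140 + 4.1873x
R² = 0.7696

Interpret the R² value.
The model explains 76.96% of the variance in y (R² = 0.7696), leaving 23.04% unexplained; the fit is strong.

R² (coefficient of determination) measures the proportion of variance in y explained by the regression model.

Here R² = 0.7696:
- Explained: 76.96% of the variation in y
- Unexplained (residual): 100% − 76.96% = 23.04%
- Rule of thumb (below 0.3 weak; 0.3 to below 0.7 moderate; 0.7 and above strong) → strong

Equivalently, for simple linear regression R² = r², so |r| = √0.7696 ≈ 0.8773.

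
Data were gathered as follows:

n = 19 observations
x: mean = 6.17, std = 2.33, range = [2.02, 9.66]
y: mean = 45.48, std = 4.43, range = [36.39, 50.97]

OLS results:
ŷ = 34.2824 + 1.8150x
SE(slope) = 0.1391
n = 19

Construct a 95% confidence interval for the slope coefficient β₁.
The 95% CI for β₁ is (1.5215, 2.1085)

Confidence interval for the slope:

The 95% CI for β₁ is: β̂₁ ± t*(α/2, n-2) × SE(β̂₁)

Step 1: Find critical t-value
- Confidence level = 0.95
- Degrees of freedom = n - 2 = 19 - 2 = 17
- t*(α/2, 17) = 2.1098

Step 2: Calculate margin of error
Margin = 2.1098 × 0.1391 = 0.2935

Step 3: Construct interval
CI = 1.8150 ± 0.2935
CI = (1.5215, 2.1085)

Interpretation: We are 95% confident that the true slope β₁ lies between 1.5215 and 2.1085.
The interval does not include 0, suggesting a significant linear relationship.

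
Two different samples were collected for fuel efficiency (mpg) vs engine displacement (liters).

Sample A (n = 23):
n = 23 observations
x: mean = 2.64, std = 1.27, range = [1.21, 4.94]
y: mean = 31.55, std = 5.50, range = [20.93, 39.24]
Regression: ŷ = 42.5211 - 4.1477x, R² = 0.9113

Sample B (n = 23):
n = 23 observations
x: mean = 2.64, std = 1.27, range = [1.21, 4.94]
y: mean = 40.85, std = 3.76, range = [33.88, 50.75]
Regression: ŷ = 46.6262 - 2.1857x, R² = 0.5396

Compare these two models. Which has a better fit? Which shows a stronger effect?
Model A has the better fit (R² = 0.9113 vs 0.5396). Model A shows the stronger effect (|β₁| = 4.1477 vs 2.1857).

Model Comparison:

Goodness of fit (R²):
- Model A: R² = 0.9113 → 91.13% of variance in fuel efficiency explained
- Model B: R² = 0.5396 → 53.96% of variance in fuel efficiency explained
- 0.9113 > 0.5396 → Model A has the better fit

Effect size (slope magnitude):
- Model A: β₁ = -4.1477 → predicted fuel efficiency falls 4.1477 mpg per additional liter of engine displacement
- Model B: β₁ = -2.1857 → predicted fuel efficiency falls 2.1857 mpg per additional liter of engine displacement
- |-4.1477| > |-2.1857| → Model A shows the stronger marginal effect

Note: A better fit (higher R²) doesn't necessarily mean a more important relationship.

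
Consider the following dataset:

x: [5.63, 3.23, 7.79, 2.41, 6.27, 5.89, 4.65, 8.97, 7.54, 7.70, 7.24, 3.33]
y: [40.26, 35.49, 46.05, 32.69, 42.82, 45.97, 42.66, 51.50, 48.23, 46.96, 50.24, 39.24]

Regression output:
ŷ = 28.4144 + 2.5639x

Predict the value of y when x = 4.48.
ŷ = 39.9007

To predict y for x = 4.48, substitute into the regression equation:

ŷ = 28.4144 + 2.5639 × 4.48
ŷ = 28.4144 + 11.4863
ŷ = 39.9007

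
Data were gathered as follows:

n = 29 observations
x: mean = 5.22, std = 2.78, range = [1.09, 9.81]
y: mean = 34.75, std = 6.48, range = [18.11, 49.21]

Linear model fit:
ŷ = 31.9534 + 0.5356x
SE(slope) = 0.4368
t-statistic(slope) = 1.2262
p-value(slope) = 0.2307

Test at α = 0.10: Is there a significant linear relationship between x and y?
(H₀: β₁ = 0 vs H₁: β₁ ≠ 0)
p-value = 0.2307 ≥ α = 0.10, so we fail to reject H₀. The relationship is not significant.

Hypothesis test for the slope coefficient:

H₀: β₁ = 0 (no linear relationship)
H₁: β₁ ≠ 0 (linear relationship exists)

Test statistic: t = β̂₁ / SE(β̂₁) = 0.5356 / 0.4368 = 1.2262

p = 0.2307: how often a slope estimate this far from 0 (in SE units) would arise by chance if β₁ were truly 0.

Decision rule: reject H₀ if p-value < α.
p-value = 0.2307 ≥ α = 0.10 → fail to reject H₀.

There is not sufficient evidence at the 10% significance level to conclude that a linear relationship exists between x and y.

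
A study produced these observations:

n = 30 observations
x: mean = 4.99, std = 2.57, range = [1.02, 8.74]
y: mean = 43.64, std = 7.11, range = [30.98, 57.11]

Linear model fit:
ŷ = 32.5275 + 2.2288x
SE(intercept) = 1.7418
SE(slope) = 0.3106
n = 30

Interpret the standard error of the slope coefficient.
SE(β̂₁) = 0.3106 is the estimated standard deviation of the slope estimate across repeated samples; relative to β̂₁ = 2.2288 that is 13.9%, a precise estimate.

SE(β̂₁) = 0.3106 says: if we drew many samples of n = 30 from the same population and refit each time, the fitted slopes would scatter with a standard deviation of roughly 0.3106 around the true β₁.

Relative precision:
- SE / |β̂₁| = 0.3106 / 2.2288 = 13.9%
- Rule of thumb (under 20%: precise; 20% to under 50%: moderately precise; 50% or more: imprecise) → precise

Link to the t-test: t = β̂₁ / SE(β̂₁) = 2.2288 / 0.3106 = 7.1758, the statistic for H₀: β₁ = 0.

What drives SE(β̂₁): wider spread of x values → smaller SE.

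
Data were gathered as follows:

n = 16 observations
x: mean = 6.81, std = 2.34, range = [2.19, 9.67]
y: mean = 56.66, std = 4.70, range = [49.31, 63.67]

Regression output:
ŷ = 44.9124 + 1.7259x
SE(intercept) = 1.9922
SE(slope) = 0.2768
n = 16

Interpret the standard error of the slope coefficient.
The slope 1.7259 is pinned down to within about ±0.2768 (one SE) by these data — relative uncertainty 16.0%, i.e. precise.

SE(β̂₁) = s / √Sxx, where s is the residual standard deviation and Sxx = Σ(x − x̄)². It is the yardstick for how far β̂₁ = 1.7259 could plausibly be from the true slope.

Relative precision:
- SE / |β̂₁| = 0.2768 / 1.7259 = 16.0%
- Rule of thumb (under 20%: precise; 20% to under 50%: moderately precise; 50% or more: imprecise) → precise

Link to interval estimation: a confidence interval for β₁ is β̂₁ ± t* × 0.2768, so SE sets the half-width per unit of t*.

What drives SE(β̂₁): larger n (here n = 16) → smaller SE; wider spread of x values → smaller SE; more residual scatter → larger SE.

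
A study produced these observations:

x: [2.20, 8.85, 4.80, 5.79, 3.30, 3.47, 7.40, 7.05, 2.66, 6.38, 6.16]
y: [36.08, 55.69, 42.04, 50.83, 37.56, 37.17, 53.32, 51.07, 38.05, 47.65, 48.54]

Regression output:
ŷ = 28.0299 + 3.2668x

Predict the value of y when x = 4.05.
ŷ = 41.2604

x = 4.05 lies inside the observed range [2.20, 8.85], so the fitted equation applies directly:

ŷ = 28.0299 + 3.2668 × 4.05
ŷ = 28.0299 + 13.2305
ŷ = 41.2604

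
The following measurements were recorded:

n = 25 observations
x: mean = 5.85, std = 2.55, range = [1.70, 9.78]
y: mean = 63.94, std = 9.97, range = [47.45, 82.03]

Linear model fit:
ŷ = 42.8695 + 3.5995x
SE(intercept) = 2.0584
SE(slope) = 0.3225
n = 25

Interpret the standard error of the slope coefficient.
SE(β̂₁) = 0.3225 is the estimated standard deviation of the slope estimate across repeated samples; relative to β̂₁ = 3.5995 that is 9.0%, a precise estimate.

SE(β̂₁) = s / √Sxx, where s is the residual standard deviation and Sxx = Σ(x − x̄)². It is the yardstick for how far β̂₁ = 3.5995 could plausibly be from the true slope.

Relative precision:
- SE / |β̂₁| = 0.3225 / 3.5995 = 9.0%
- Rule of thumb (under 20%: precise; 20% to under 50%: moderately precise; 50% or more: imprecise) → precise

Link to the t-test: t = β̂₁ / SE(β̂₁) = 3.5995 / 0.3225 = 11.1612, the statistic for H₀: β₁ = 0.

What drives SE(β̂₁): more residual scatter → larger SE.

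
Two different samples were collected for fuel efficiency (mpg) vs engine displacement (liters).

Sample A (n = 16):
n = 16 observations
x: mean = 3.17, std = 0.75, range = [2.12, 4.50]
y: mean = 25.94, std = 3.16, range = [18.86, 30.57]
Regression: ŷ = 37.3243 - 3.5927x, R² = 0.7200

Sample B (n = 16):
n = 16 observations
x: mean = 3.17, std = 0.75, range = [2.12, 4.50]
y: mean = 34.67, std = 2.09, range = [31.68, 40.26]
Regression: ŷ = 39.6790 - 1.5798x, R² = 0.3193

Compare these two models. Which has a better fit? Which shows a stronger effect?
Model A has the better fit (R² = 0.7200 vs 0.3193). Model A shows the stronger effect (|β₁| = 3.5927 vs 1.5798).

Model Comparison:

Goodness of fit (R²):
- Model A: R² = 0.7200 → 72.00% of variance in fuel efficiency explained
- Model B: R² = 0.3193 → 31.93% of variance in fuel efficiency explained
- 0.7200 > 0.3193 → Model A has the better fit

Which has the larger per-liter effect? (|β₁|)
- Model A: β₁ = -3.5927 → predicted fuel efficiency falls 3.5927 mpg per additional liter of engine displacement
- Model B: β₁ = -1.5798 → predicted fuel efficiency falls 1.5798 mpg per additional liter of engine displacement
- |-3.5927| > |-1.5798| → Model A shows the stronger marginal effect

Note: R² measures how tightly points cluster around the line; β₁ measures how steep the line is — they answer different questions.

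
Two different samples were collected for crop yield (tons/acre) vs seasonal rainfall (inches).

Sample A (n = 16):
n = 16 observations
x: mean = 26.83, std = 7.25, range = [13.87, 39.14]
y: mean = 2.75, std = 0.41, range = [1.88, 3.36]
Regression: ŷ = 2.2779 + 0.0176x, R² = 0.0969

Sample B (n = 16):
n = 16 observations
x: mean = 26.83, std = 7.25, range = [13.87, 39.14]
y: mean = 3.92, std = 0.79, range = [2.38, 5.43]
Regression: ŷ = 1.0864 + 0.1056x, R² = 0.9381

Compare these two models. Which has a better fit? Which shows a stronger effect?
Model B has the better fit (R² = 0.9381 vs 0.0969). Model B shows the stronger effect (|β₁| = 0.1056 vs 0.0176).

Model Comparison:

Fit — compare R²:
- Model A: R² = 0.0969 → 9.69% of variance in crop yield explained
- Model B: R² = 0.9381 → 93.81% of variance in crop yield explained
- 0.9381 > 0.0969 → Model B has the better fit

Strength of effect — compare |β₁|:
- Model A: β₁ = 0.0176 → predicted crop yield rises 0.0176 tons/acre per additional inch of rainfall
- Model B: β₁ = 0.1056 → predicted crop yield rises 0.1056 tons/acre per additional inch of rainfall
- |0.0176| < |0.1056| → Model B shows the stronger marginal effect

Notes:
- A better fit (higher R²) doesn't necessarily mean a more important relationship.
- R² measures how tightly points cluster around the line; β₁ measures how steep the line is — they answer different questions.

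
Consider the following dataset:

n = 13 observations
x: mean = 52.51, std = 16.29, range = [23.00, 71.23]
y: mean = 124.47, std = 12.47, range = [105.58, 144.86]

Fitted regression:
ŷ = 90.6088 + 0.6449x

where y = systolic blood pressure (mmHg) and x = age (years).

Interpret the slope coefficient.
An increase of one year in age is associated with a 0.6449 mmHg increase in predicted blood pressure.

β₁ = 0.6449 is the change in predicted blood pressure (mmHg) per additional year of age.

Interpretation:
- Age up by 1 year → predicted blood pressure increases by 0.6449 mmHg
- The effect is assumed constant over the observed range of x (linearity)
- The slope describes association in these data, not necessarily a causal effect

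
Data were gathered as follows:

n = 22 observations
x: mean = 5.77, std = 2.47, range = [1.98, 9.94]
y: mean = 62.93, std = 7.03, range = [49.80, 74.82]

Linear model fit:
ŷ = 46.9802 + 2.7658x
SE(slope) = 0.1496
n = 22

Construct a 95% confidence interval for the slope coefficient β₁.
The 95% CI for β₁ is (2.4537, 3.0779)

Confidence interval for the slope:

The 95% CI for β₁ is: β̂₁ ± t*(α/2, n-2) × SE(β̂₁)

Step 1: Find critical t-value
- Confidence level = 0.95
- Degrees of freedom = n - 2 = 22 - 2 = 20
- t*(α/2, 20) = 2.0860

Step 2: Calculate margin of error
Margin = 2.0860 × 0.1496 = 0.3121

Step 3: Construct interval
CI = 2.7658 ± 0.3121
CI = (2.4537, 3.0779)

Interpretation: intervals built this way capture the true β₁ in 95% of repeated samples; here the plausible range for the per-unit effect of x on y is 2.4537 to 3.0779.
Both endpoints are positive, so the data support a genuinely positive slope at this confidence level.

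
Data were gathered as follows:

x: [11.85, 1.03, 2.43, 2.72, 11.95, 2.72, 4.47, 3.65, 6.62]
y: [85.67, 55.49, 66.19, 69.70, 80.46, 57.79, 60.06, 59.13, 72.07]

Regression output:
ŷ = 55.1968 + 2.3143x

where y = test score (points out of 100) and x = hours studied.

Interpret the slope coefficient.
An increase of one hour in study time is associated with a 2.3143 points increase in predicted test score.

The slope β₁ = 2.3143 gives the rate at which the fitted test score changes with study time.

Interpretation:
- Study time up by 1 hour → predicted test score increases by 2.3143 points
- This is a linear approximation: the same per-unit change is assumed across the whole observed x range
- The sign (+) gives the direction; the magnitude 2.3143 gives the size of the effect per hour

The intercept β₀ = 55.1968 is the predicted test score when study time = 0; since the smallest observed x is 1.03, this is an extrapolation and mainly anchors the line.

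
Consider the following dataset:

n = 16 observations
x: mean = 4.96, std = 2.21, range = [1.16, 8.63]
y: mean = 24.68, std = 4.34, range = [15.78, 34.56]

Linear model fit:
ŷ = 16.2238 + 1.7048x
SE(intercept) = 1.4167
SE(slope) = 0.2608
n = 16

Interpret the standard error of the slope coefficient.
SE(slope) = 0.2608 measures the uncertainty in the estimated slope. The coefficient is estimated precisely (SE/|β̂₁| = 15.3%).

What SE measures:
- The standard error quantifies the sampling variability of the coefficient estimate
- It is the estimated standard deviation of β̂₁ across hypothetical repeated samples of the same size
- Smaller SE → more precise estimate

Relative precision:
- SE / |β̂₁| = 0.2608 / 1.7048 = 15.3%
- Rule of thumb (under 20%: precise; 20% to under 50%: moderately precise; 50% or more: imprecise) → precise

Link to the t-test: t = β̂₁ / SE(β̂₁) = 1.7048 / 0.2608 = 6.5368, the statistic for H₀: β₁ = 0.

What drives SE(β̂₁): more residual scatter → larger SE; larger n (here n = 16) → smaller SE.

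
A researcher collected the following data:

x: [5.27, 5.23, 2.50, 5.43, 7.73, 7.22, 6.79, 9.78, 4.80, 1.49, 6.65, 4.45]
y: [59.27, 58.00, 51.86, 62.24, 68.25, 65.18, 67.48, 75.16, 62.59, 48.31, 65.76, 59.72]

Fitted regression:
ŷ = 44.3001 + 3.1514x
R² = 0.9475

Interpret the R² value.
About 94.75% of the variability in y is accounted for by the regression on x (R² = 0.9475) — a strong linear fit.

R² (coefficient of determination) measures the proportion of variance in y explained by the regression model.

Here R² = 0.9475:
- Explained: 94.75% of the variation in y
- Unexplained (residual): 100% − 94.75% = 5.25%
- Rule of thumb (below 0.3 weak; 0.3 to below 0.7 moderate; 0.7 and above strong) → strong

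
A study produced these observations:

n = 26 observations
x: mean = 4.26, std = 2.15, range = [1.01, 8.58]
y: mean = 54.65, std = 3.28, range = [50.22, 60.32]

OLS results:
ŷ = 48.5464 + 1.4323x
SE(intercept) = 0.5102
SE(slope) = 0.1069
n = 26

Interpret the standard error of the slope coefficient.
The slope 1.4323 is pinned down to within about ±0.1069 (one SE) by these data — relative uncertainty 7.5%, i.e. precise.

SE(β̂₁) = 0.1069 says: if we drew many samples of n = 26 from the same population and refit each time, the fitted slopes would scatter with a standard deviation of roughly 0.1069 around the true β₁.

Relative precision:
- SE / |β̂₁| = 0.1069 / 1.4323 = 7.5%
- Rule of thumb (under 20%: precise; 20% to under 50%: moderately precise; 50% or more: imprecise) → precise

Link to interval estimation: a confidence interval for β₁ is β̂₁ ± t* × 0.1069, so SE sets the half-width per unit of t*.

What drives SE(β̂₁): larger n (here n = 26) → smaller SE; wider spread of x values → smaller SE; more residual scatter → larger SE.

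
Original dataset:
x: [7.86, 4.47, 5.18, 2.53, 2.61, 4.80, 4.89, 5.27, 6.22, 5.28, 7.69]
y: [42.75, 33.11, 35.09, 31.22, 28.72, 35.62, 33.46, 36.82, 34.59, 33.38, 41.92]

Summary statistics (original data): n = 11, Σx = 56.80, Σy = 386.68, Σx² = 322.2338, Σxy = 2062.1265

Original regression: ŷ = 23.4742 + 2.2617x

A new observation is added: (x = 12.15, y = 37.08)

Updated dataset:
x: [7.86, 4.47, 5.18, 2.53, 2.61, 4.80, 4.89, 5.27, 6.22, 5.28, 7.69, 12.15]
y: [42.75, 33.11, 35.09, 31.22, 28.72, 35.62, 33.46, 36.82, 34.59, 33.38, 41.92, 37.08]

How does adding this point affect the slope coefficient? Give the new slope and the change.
The slope changes from 2.2617 to 1.0558 (change of -1.2059, or -53.3%).

x = 12.15 lies well outside the original x-range [2.53, 7.86] (x̄ ≈ 5.16), so this observation has high leverage and can move the slope substantially.

Step 1: Update the sums with the new point (n goes from 11 to 12)
Σx  = 56.80 + 12.15 = 68.95
Σy  = 386.68 + 37.08 = 423.76
Σx² = 322.2338 + 12.15² = 322.2338 + 147.6225 = 469.8563
Σxy = 2062.1265 + 12.15×37.08 = 2062.1265 + 450.5220 = 2512.6485

Step 2: Recompute the slope with b₁ = (nΣxy − ΣxΣy) / (nΣx² − (Σx)²)
Numerator   = 12×2512.6485 − 68.95×423.76 = 30151.7820 − 29218.2520 = 933.5300
Denominator = 12×469.8563 − 68.95² = 5638.2756 − 4754.1025 = 884.1731
b₁(new) = 933.5300 / 884.1731 = 1.0558

(Same formula on the original sums: (11×2062.1265 − 56.80×386.68) / (11×322.2338 − 56.80²) = 719.9675 / 318.3318 = 2.2617, matching the given fit.)

Step 3: Change in slope
Δβ₁ = 1.0558 − 2.2617 = -1.2059
Relative change = -1.2059 / 2.2617 × 100% = -53.3%
→ the slope decreases when the point is added.

Because the point sits below the extension of the original line at a high-leverage x, it tilts the fit down.
In practice: investigate whether it comes from the same population as the rest of the sample; refit with and without it and report both if conclusions differ.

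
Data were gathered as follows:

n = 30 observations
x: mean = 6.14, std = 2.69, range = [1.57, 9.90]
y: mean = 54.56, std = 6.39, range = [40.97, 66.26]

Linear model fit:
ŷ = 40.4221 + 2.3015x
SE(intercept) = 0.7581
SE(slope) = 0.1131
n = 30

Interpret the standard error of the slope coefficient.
The slope 2.3015 is pinned down to within about ±0.1131 (one SE) by these data — relative uncertainty 4.9%, i.e. precise.

SE(β̂₁) = s / √Sxx, where s is the residual standard deviation and Sxx = Σ(x − x̄)². It is the yardstick for how far β̂₁ = 2.3015 could plausibly be from the true slope.

Relative precision:
- SE / |β̂₁| = 0.1131 / 2.3015 = 4.9%
- Rule of thumb (under 20%: precise; 20% to under 50%: moderately precise; 50% or more: imprecise) → precise

Link to interval estimation: a confidence interval for β₁ is β̂₁ ± t* × 0.1131, so SE sets the half-width per unit of t*.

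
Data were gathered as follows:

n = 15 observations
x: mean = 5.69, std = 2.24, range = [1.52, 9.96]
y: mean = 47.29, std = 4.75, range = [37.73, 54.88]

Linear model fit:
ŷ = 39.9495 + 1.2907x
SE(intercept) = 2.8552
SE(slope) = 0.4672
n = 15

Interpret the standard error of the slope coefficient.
SE(slope) = 0.4672 measures the uncertainty in the estimated slope. The coefficient is estimated with moderate precision (SE/|β̂₁| = 36.2%).

What SE measures:
- The standard error quantifies the sampling variability of the coefficient estimate
- It is the estimated standard deviation of β̂₁ across hypothetical repeated samples of the same size
- Smaller SE → more precise estimate

Relative precision:
- SE / |β̂₁| = 0.4672 / 1.2907 = 36.2%
- Rule of thumb (under 20%: precise; 20% to under 50%: moderately precise; 50% or more: imprecise) → moderately precise

Rough 95% range (±2 SE): 1.2907 ± 0.9344 → (0.3563, 2.2251).

What drives SE(β̂₁): wider spread of x values → smaller SE; larger n (here n = 15) → smaller SE; more residual scatter → larger SE.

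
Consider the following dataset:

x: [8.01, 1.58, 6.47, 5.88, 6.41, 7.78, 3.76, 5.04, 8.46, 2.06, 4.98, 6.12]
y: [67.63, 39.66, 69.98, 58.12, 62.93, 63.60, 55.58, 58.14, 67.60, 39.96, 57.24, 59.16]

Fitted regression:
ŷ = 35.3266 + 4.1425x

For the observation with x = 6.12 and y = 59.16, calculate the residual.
Residual = -1.5187

The residual is the difference between the actual value and the predicted value:

Residual = y - ŷ

Step 1: Calculate predicted value
ŷ = 35.3266 + 4.1425 × 6.12
ŷ = 60.6787

Step 2: Calculate residual
Residual = 59.16 - 60.6787
Residual = -1.5187

Sign check: y < ŷ, so the point is below the line and the fit overestimates here.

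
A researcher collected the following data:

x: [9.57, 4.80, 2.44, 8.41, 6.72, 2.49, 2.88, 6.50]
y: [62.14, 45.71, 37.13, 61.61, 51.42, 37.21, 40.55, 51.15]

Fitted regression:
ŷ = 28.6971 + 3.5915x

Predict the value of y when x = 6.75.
ŷ = 52.9397

x = 6.75 lies inside the observed range [2.44, 9.57], so the fitted equation applies directly:

ŷ = 28.6971 + 3.5915 × 6.75
ŷ = 28.6971 + 24.2426
ŷ = 52.9397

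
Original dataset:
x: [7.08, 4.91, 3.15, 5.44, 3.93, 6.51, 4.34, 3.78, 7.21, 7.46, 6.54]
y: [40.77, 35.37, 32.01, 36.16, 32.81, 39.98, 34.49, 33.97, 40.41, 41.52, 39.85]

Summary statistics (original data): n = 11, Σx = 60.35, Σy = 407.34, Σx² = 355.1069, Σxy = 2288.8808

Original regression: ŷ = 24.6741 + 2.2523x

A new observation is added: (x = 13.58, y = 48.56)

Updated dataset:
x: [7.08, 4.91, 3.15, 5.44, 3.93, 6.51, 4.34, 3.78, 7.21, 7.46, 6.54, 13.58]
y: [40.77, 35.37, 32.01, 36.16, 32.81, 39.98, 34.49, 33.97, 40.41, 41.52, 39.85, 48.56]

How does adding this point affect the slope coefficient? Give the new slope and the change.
The slope changes from 2.2523 to 1.6609 (change of -0.5914, or -26.3%).

The new point has HIGH LEVERAGE: x = 13.58 is far from the original mean x̄ = 60.35/11 ≈ 5.49 (original range [3.15, 7.46]).

Step 1: Update the sums with the new point (n goes from 11 to 12)
Σx  = 60.35 + 13.58 = 73.93
Σy  = 407.34 + 48.56 = 455.90
Σx² = 355.1069 + 13.58² = 355.1069 + 184.4164 = 539.5233
Σxy = 2288.8808 + 13.58×48.56 = 2288.8808 + 659.4448 = 2948.3256

Step 2: Recompute the slope with b₁ = (nΣxy − ΣxΣy) / (nΣx² − (Σx)²)
Numerator   = 12×2948.3256 − 73.93×455.90 = 35379.9072 − 33704.6870 = 1675.2202
Denominator = 12×539.5233 − 73.93² = 6474.2796 − 5465.6449 = 1008.6347
b₁(new) = 1675.2202 / 1008.6347 = 1.6609

(Same formula on the original sums: (11×2288.8808 − 60.35×407.34) / (11×355.1069 − 60.35²) = 594.7198 / 264.0534 = 2.2523, matching the given fit.)

Step 3: Change in slope
Δβ₁ = 1.6609 − 2.2523 = -0.5914
Relative change = -0.5914 / 2.2523 × 100% = -26.3%
→ the slope decreases when the point is added.

A high-leverage point only changes the slope if it is off the original line; here y = 48.56 is below the original trend, so the slope decreases.
In practice: examine leverage (hᵢ) and Cook's distance rather than deleting it automatically.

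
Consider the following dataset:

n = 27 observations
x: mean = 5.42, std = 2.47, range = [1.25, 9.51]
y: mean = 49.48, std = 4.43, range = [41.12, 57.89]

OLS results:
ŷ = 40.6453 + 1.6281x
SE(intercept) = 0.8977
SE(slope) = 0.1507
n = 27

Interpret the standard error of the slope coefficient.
The slope 1.6281 is pinned down to within about ±0.1507 (one SE) by these data — relative uncertainty 9.3%, i.e. precise.

SE(β̂₁) = 0.1507 says: if we drew many samples of n = 27 from the same population and refit each time, the fitted slopes would scatter with a standard deviation of roughly 0.1507 around the true β₁.

Relative precision:
- SE / |β̂₁| = 0.1507 / 1.6281 = 9.3%
- Rule of thumb (under 20%: precise; 20% to under 50%: moderately precise; 50% or more: imprecise) → precise

Link to interval estimation: a confidence interval for β₁ is β̂₁ ± t* × 0.1507, so SE sets the half-width per unit of t*.

What drives SE(β̂₁): larger n (here n = 27) → smaller SE; wider spread of x values → smaller SE; more residual scatter → larger SE.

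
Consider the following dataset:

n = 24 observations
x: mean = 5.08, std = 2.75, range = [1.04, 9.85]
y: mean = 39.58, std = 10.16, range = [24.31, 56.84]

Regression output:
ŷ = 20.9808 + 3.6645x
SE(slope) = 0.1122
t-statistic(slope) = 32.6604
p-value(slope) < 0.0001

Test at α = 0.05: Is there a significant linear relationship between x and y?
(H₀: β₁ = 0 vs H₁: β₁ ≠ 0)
Since p-value < 0.0001 < α = 0.05, reject H₀ — the slope is significantly different from 0.

Hypothesis test for the slope coefficient:

H₀: β₁ = 0 (no linear relationship)
H₁: β₁ ≠ 0 (linear relationship exists)

Test statistic: t = β̂₁ / SE(β̂₁) = 3.6645 / 0.1122 = 32.6604

With df = 22, the two-sided p-value for |t| = 32.6604 is <0.0001.

Decision rule: reject H₀ if p-value < α.
p-value < 0.0001 < α = 0.05 → reject H₀.

Conclusion: the linear association between x and y is significant at the 5% level.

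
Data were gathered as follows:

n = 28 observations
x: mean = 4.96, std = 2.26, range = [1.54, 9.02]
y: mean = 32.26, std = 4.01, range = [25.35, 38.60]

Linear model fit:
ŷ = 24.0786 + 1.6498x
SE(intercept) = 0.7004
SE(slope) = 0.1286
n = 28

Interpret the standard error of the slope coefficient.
The slope 1.6498 is pinned down to within about ±0.1286 (one SE) by these data — relative uncertainty 7.8%, i.e. precise.

What SE measures:
- The standard error quantifies the sampling variability of the coefficient estimate
- It is the estimated standard deviation of β̂₁ across hypothetical repeated samples of the same size
- Smaller SE → more precise estimate

Relative precision:
- SE / |β̂₁| = 0.1286 / 1.6498 = 7.8%
- Rule of thumb (under 20%: precise; 20% to under 50%: moderately precise; 50% or more: imprecise) → precise

Link to interval estimation: a confidence interval for β₁ is β̂₁ ± t* × 0.1286, so SE sets the half-width per unit of t*.

What drives SE(β̂₁): wider spread of x values → smaller SE.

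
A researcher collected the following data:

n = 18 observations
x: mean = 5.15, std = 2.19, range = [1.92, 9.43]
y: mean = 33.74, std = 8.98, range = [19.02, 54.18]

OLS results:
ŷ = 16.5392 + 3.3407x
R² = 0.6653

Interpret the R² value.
The model explains 66.53% of the variance in y (R² = 0.6653), leaving 33.47% unexplained; the fit is moderate.

R² = 1 − SS_res/SS_tot compares the residual scatter to the total scatter of y about its mean.

Here R² = 0.6653:
- Explained: 66.53% of the variation in y
- Unexplained (residual): 100% − 66.53% = 33.47%
- Rule of thumb (below 0.3 weak; 0.3 to below 0.7 moderate; 0.7 and above strong) → moderate

Equivalently, for simple linear regression R² = r², so |r| = √0.6653 ≈ 0.8157.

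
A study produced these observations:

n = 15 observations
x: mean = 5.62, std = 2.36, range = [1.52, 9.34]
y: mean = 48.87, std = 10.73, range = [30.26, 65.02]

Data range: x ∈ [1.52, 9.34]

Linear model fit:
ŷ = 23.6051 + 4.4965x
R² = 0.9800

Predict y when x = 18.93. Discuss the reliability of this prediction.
The equation gives ŷ = 108.7238; however x = 18.93 is 9.59 units above the observed range, so this extrapolated value should not be trusted.

Prediction calculation:
ŷ = 23.6051 + 4.4965 × 18.93
ŷ = 108.7238

Reliability:
- Data range: x ∈ [1.52, 9.34]
- Prediction point: x = 18.93 is 9.59 units above the observed range → this is EXTRAPOLATION, not interpolation

Why that matters here:
- There are no observations near this x to validate the fitted line there
- R² describes fit only over the sampled x values; it says nothing about behaviour beyond them
- Real relationships often flatten, saturate, or turn nonlinear at extremes

The R² = 0.9800 only validates the fit within [1.52, 9.34]; treat ŷ = 108.7238 with caution.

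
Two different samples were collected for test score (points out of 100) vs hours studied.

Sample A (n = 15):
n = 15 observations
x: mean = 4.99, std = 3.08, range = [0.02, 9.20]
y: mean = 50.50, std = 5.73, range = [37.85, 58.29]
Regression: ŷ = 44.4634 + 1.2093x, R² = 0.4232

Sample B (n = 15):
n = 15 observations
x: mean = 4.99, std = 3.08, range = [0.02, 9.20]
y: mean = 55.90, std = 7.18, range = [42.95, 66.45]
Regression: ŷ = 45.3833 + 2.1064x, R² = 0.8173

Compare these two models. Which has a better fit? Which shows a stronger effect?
Model B has the better fit (R² = 0.8173 vs 0.4232). Model B shows the stronger effect (|β₁| = 2.1064 vs 1.2093).

Model Comparison:

Fit — compare R²:
- Model A: R² = 0.4232 → 42.32% of variance in test score explained
- Model B: R² = 0.8173 → 81.73% of variance in test score explained
- 0.8173 > 0.4232 → Model B has the better fit

Strength of effect — compare |β₁|:
- Model A: β₁ = 1.2093 → predicted test score rises 1.2093 points per additional hour of study time
- Model B: β₁ = 2.1064 → predicted test score rises 2.1064 points per additional hour of study time
- |1.2093| < |2.1064| → Model B shows the stronger marginal effect

Notes:
- The two samples could reflect different populations, time periods, or measurement quality.
- A steeper slope doesn't make a better model if the scatter around the line is large.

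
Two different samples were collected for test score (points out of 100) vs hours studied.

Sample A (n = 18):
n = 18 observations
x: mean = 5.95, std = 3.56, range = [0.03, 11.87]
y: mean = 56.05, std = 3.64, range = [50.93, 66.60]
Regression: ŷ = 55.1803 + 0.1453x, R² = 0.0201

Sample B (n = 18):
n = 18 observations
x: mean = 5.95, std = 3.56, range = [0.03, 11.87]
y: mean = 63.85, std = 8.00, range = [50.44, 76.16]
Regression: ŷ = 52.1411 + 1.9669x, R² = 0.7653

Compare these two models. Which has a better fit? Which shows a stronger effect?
Model B has the better fit (R² = 0.7653 vs 0.0201). Model B shows the stronger effect (|β₁| = 1.9669 vs 0.1453).

Model Comparison:

Which explains more variance? (R²)
- Model A: R² = 0.0201 → 2.01% of variance in test score explained
- Model B: R² = 0.7653 → 76.53% of variance in test score explained
- 0.7653 > 0.0201 → Model B has the better fit

Which has the larger per-hour effect? (|β₁|)
- Model A: β₁ = 0.1453 → predicted test score rises 0.1453 points per additional hour of study time
- Model B: β₁ = 1.9669 → predicted test score rises 1.9669 points per additional hour of study time
- |0.1453| < |1.9669| → Model B shows the stronger marginal effect

Notes:
- The two samples could reflect different populations, time periods, or measurement quality.
- A better fit (higher R²) doesn't necessarily mean a more important relationship.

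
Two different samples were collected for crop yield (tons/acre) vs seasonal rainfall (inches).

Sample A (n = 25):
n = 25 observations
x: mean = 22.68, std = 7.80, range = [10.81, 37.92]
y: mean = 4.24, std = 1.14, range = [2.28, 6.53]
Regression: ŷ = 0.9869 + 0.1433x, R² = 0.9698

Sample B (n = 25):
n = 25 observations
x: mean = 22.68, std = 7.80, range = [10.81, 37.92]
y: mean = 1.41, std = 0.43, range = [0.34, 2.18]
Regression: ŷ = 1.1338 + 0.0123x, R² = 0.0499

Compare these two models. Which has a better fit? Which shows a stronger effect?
Model A has the better fit (R² = 0.9698 vs 0.0499). Model A shows the stronger effect (|β₁| = 0.1433 vs 0.0123).

Model Comparison:

Goodness of fit (R²):
- Model A: R² = 0.9698 → 96.98% of variance in crop yield explained
- Model B: R² = 0.0499 → 4.99% of variance in crop yield explained
- 0.9698 > 0.0499 → Model A has the better fit

Which has the larger per-inch effect? (|β₁|)
- Model A: β₁ = 0.1433 → predicted crop yield rises 0.1433 tons/acre per additional inch of rainfall
- Model B: β₁ = 0.0123 → predicted crop yield rises 0.0123 tons/acre per additional inch of rainfall
- |0.1433| > |0.0123| → Model A shows the stronger marginal effect

Notes:
- The two samples could reflect different populations, time periods, or measurement quality.
- A steeper slope doesn't make a better model if the scatter around the line is large.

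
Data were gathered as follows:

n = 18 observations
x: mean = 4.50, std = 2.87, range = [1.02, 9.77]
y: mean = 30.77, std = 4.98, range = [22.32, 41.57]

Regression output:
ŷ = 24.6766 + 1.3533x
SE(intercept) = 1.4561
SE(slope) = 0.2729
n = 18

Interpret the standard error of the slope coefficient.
SE(β̂₁) = 0.2729 is the estimated standard deviation of the slope estimate across repeated samples; relative to β̂₁ = 1.3533 that is 20.2%, a moderately precise estimate.

SE(β̂₁) = s / √Sxx, where s is the residual standard deviation and Sxx = Σ(x − x̄)². It is the yardstick for how far β̂₁ = 1.3533 could plausibly be from the true slope.

Relative precision:
- SE / |β̂₁| = 0.2729 / 1.3533 = 20.2%
- Rule of thumb (under 20%: precise; 20% to under 50%: moderately precise; 50% or more: imprecise) → moderately precise

Link to the t-test: t = β̂₁ / SE(β̂₁) = 1.3533 / 0.2729 = 4.9590, the statistic for H₀: β₁ = 0.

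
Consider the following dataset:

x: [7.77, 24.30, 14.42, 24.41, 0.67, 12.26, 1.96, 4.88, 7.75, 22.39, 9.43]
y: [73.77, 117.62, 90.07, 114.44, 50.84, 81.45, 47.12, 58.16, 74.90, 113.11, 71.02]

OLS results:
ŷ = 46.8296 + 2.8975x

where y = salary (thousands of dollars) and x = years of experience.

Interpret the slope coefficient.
On average, salary is about 2.8975 thousand dollars higher for every extra year of experience.

β₁ = 2.8975 is the change in predicted salary (thousand dollars) per additional year of experience.

Interpretation:
- Experience up by 1 year → predicted salary increases by 2.8975 thousand dollars
- This is a linear approximation: the same per-unit change is assumed across the whole observed x range
- The slope describes association in these data, not necessarily a causal effect

The intercept β₀ = 46.8296 is the predicted salary when experience = 0; since the smallest observed x is 0.67, this is an extrapolation and mainly anchors the line.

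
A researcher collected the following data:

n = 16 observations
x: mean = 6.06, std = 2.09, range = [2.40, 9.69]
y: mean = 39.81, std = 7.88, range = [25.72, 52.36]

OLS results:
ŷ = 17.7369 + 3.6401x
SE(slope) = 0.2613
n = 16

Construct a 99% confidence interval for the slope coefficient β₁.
The 99% CI for β₁ is (2.8623, 4.4179)

Confidence interval for the slope:

The 99% CI for β₁ is: β̂₁ ± t*(α/2, n-2) × SE(β̂₁)

Step 1: Find critical t-value
- Confidence level = 0.99
- Degrees of freedom = n - 2 = 16 - 2 = 14
- t*(α/2, 14) = 2.9768

Step 2: Calculate margin of error
Margin = 2.9768 × 0.2613 = 0.7778

Step 3: Construct interval
CI = 3.6401 ± 0.7778
CI = (2.8623, 4.4179)

Interpretation: We are 99% confident that the true slope β₁ lies between 2.8623 and 4.4179.
The interval does not include 0, suggesting a significant linear relationship.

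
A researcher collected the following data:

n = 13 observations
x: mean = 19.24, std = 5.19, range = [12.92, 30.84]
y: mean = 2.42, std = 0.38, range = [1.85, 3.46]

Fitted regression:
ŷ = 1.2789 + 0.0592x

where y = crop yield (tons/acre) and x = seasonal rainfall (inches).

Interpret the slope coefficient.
An increase of one inch in rainfall is associated with a 0.0592 tons/acre increase in predicted crop yield.

β₁ = 0.0592 is the change in predicted crop yield (tons/acre) per additional inch of rainfall.

Interpretation:
- Rainfall up by 1 inch → predicted crop yield increases by 0.0592 tons/acre
- The effect is assumed constant over the observed range of x (linearity)

(β₀ = 1.2789 is the fitted value at x = 0 and is not part of the slope interpretation.)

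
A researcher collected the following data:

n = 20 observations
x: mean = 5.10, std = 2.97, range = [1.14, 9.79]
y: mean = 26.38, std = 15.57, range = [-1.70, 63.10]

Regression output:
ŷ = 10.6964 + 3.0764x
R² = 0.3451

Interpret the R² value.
The model explains 34.51% of the variance in y (R² = 0.3451), leaving 65.49% unexplained; the fit is moderate.

R² = 1 − SS_res/SS_tot compares the residual scatter to the total scatter of y about its mean.

Here R² = 0.3451:
- Explained: 34.51% of the variation in y
- Unexplained (residual): 100% − 34.51% = 65.49%
- Rule of thumb (below 0.3 weak; 0.3 to below 0.7 moderate; 0.7 and above strong) → moderate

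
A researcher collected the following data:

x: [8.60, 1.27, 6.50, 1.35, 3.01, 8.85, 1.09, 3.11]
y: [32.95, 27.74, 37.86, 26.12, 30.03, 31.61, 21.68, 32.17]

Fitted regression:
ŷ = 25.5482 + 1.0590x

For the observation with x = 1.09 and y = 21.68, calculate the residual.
Residual = -5.0225

The residual is the difference between the actual value and the predicted value:

Residual = y - ŷ

Step 1: Calculate predicted value
ŷ = 25.5482 + 1.0590 × 1.09
ŷ = 26.7025

Step 2: Calculate residual
Residual = 21.68 - 26.7025
Residual = -5.0225

Sign check: y < ŷ, so the point is below the line and the fit overestimates here.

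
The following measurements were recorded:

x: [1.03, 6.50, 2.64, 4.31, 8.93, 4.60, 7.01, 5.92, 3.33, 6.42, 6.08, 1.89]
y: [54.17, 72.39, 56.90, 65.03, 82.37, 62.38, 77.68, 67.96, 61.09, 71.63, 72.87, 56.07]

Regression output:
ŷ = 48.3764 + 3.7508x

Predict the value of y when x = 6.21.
ŷ = 71.6689

To predict y for x = 6.21, substitute into the regression equation:

ŷ = 48.3764 + 3.7508 × 6.21
ŷ = 48.3764 + 23.2925
ŷ = 71.6689

This is the fitted mean response at that x — an individual observation would come with a wider prediction interval.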